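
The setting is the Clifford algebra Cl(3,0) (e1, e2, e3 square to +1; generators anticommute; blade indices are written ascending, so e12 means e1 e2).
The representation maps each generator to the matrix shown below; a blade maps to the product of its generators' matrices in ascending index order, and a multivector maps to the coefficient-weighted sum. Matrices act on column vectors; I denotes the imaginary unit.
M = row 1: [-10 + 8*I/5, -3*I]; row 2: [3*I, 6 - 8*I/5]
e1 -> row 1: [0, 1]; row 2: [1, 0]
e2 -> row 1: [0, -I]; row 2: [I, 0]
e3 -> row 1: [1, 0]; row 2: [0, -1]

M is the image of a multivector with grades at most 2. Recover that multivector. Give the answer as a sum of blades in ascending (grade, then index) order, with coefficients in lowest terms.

Method: 1, rho(e1), rho(e2), rho(e3) form a trace-orthogonal basis of the 2x2 complex matrices (tr(X Y) = 2 if X = Y, else 0), so M = m0*1 + m1*rho(e1) + m2*rho(e2) + m3*rho(e3) with m0 = tr(M)/2 = -2, m1 = tr(M rho(e1))/2 = 0, m2 = tr(M rho(e2))/2 = 3, m3 = tr(M rho(e3))/2 = -8 + 8*I/5.
Multiplying table entries, the bivector images are rho(e12) = I*rho(e3), rho(e13) = -I*rho(e2), rho(e23) = I*rho(e1); with real blade coefficients the real parts of m0..m3 are the coefficients of 1, e1, e2, e3 and the imaginary parts give the bivectors (e23: Im m1, e13: -Im m2, e12: Im m3).
Answer: -2 + 3*e2 - 8*e3 + 8/5*e12


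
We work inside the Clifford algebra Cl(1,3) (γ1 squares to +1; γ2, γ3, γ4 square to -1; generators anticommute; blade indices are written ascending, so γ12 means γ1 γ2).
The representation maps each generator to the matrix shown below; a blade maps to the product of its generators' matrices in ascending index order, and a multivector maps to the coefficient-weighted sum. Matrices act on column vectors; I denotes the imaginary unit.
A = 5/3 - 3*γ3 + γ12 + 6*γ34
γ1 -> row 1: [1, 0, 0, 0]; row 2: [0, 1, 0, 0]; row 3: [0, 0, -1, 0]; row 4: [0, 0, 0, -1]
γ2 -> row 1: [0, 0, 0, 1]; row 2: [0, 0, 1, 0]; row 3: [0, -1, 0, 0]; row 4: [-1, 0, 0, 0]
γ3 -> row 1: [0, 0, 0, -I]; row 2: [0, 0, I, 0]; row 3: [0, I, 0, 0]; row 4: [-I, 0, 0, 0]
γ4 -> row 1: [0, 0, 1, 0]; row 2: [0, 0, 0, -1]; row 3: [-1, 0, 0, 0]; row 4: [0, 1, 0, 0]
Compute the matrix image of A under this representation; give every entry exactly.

Bivector images (products of the table entries): rho(γ12) = rho(γ1)rho(γ2) = row 1: [0, 0, 0, 1]; row 2: [0, 0, 1, 0]; row 3: [0, 1, 0, 0]; row 4: [1, 0, 0, 0]; rho(γ34) = rho(γ3)rho(γ4) = row 1: [0, -I, 0, 0]; row 2: [-I, 0, 0, 0]; row 3: [0, 0, 0, -I]; row 4: [0, 0, -I, 0].
M = (5/3)*1 + (-3)*rho(γ3) + (1)*rho(γ12) + (6)*rho(γ34), summed entrywise (1 is the identity matrix):
Answer: row 1: [5/3, -6*I, 0, 1 + 3*I]; row 2: [-6*I, 5/3, 1 - 3*I, 0]; row 3: [0, 1 - 3*I, 5/3, -6*I]; row 4: [1 + 3*I, 0, -6*I, 5/3]


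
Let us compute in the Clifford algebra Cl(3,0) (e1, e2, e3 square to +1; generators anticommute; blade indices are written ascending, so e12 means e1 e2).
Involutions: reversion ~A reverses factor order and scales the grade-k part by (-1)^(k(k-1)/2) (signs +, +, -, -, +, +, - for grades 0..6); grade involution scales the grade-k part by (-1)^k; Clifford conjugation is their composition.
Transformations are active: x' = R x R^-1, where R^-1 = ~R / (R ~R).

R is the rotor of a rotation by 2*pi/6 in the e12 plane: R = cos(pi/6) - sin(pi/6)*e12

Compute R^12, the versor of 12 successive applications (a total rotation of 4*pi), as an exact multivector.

Half-angle bookkeeping: 12 applications in e12 add up to rotor phase 12*pi/6 = 2*pi, so R^12 = cos(2*pi) - sin(2*pi)*e12.
cos(2*pi) = 1 and sin(2*pi) = 0, so R^12 = 1. The total rotation 4*pi is 2 full turns, so every vector returns to itself, yet the rotor is +1, back on the identity sheet (an even number of 2*pi turns).
Answer: 1


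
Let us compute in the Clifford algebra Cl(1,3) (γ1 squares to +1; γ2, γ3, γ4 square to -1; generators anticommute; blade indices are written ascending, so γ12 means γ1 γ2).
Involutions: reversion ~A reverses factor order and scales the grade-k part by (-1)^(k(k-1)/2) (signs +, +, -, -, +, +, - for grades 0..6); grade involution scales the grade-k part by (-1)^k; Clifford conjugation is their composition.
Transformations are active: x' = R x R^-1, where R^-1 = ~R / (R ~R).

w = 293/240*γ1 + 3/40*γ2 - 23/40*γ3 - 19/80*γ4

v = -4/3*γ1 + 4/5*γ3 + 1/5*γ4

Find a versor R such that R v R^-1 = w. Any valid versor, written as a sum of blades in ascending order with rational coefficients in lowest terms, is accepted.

Key observation: q(v) = q(w) = 247/225 (sandwiches preserve the norm), so R = v + w = -9/80*γ1 + 3/40*γ2 + 9/40*γ3 - 3/80*γ4 works whenever it is invertible — the component of v along it is kept and (v - w)/2 reverses, sending v to w.
Answer: -9/80*γ1 + 3/40*γ2 + 9/40*γ3 - 3/80*γ4


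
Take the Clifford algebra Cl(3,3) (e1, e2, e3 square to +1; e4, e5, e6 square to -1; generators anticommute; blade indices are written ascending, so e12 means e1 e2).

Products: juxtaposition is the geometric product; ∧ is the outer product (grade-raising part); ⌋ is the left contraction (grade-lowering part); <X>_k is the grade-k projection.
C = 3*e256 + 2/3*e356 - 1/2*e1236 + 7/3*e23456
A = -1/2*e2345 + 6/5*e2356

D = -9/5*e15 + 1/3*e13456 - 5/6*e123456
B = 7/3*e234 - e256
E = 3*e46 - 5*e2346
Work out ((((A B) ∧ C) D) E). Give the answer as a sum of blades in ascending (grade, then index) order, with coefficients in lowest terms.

step 1: -6/5*e3 + 7/6*e5 + 1/2*e346 - 14/5*e456
step 2: 18/5*e2356 + 7/12*e12356
step 3: -35/72*e4 - 3*e14 - 7/36*e24 - 6/5*e124 - 21/20*e236 - 162/25*e1236
step 4: -21/4*e4 + 35/24*e6 - 162/5*e14 + 9*e16 + 7/12*e26 - 35/36*e36 + 18/5*e126 - 6*e136 - 63/20*e234 - 175/72*e236 - 486/25*e1234 - 15*e1236
Answer: -21/4*e4 + 35/24*e6 - 162/5*e14 + 9*e16 + 7/12*e26 - 35/36*e36 + 18/5*e126 - 6*e136 - 63/20*e234 - 175/72*e236 - 486/25*e1234 - 15*e1236


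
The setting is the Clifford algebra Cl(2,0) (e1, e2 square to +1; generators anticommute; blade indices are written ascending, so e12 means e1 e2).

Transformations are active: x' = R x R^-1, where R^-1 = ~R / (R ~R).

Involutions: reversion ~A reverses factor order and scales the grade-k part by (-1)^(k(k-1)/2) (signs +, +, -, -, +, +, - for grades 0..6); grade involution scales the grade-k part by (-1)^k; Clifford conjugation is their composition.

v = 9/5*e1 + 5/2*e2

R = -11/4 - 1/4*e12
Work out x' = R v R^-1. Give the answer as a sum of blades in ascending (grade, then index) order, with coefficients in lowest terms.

~R = -11/4 + 1/4*e12, and R ~R = 61/8, so R^-1 = ~R / (61/8).
R v = -223/40*e1 - 257/40*e2
Answer: 271/122*e1 + 651/305*e2


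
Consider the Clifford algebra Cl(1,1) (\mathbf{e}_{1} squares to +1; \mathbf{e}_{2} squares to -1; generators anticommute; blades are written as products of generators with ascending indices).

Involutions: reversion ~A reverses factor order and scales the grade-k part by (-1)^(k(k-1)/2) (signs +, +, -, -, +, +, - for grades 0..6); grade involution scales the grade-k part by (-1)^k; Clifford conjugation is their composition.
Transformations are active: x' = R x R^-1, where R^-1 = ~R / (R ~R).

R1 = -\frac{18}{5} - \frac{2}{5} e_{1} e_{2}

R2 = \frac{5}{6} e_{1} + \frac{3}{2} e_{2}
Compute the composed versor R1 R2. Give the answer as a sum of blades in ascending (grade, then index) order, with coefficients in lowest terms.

Distribute over the terms of R1 (each basis-blade product reordered to ascending indices, repeated generators contracted through their squares):
(-\frac{18}{5}) R2 = -3 e_{1} - \frac{27}{5} e_{2}
(-\frac{2}{5} e_{1} e_{2}) R2 = \frac{3}{5} e_{1} + \frac{1}{3} e_{2}
Summing the partial products and collecting blades:
Answer: -\frac{12}{5} e_{1} - \frac{76}{15} e_{2}


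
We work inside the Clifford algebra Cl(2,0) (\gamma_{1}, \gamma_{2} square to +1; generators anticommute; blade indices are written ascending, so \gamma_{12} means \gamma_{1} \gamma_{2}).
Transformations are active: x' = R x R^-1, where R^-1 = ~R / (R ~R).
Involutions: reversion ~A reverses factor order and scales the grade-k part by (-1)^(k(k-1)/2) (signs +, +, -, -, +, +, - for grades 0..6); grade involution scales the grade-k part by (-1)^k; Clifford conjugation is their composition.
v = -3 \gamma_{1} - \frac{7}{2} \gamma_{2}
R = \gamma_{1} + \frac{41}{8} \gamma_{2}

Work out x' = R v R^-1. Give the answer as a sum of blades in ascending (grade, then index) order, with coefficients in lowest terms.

~R = \gamma_{1} + \frac{41}{8} \gamma_{2}, and R ~R = \frac{1745}{64}, so R^-1 = ~R / (\frac{1745}{64}).
R v = -\frac{335}{16} + \frac{95}{8} \gamma_{12}
Answer: \frac{511}{349} \gamma_{1} - \frac{3051}{698} \gamma_{2}


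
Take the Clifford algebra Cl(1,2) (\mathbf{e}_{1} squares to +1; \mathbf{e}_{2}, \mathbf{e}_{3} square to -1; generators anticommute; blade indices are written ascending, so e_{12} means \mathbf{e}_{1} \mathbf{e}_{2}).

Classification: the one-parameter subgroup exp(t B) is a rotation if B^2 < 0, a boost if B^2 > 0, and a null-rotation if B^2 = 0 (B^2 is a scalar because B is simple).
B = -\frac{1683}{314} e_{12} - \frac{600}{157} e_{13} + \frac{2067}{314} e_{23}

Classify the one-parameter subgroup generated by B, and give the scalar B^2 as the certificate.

B^2 term by term: the squares give (-\frac{1683}{314})^2*(e_{12})^2 + (-\frac{600}{157})^2*(e_{13})^2 + (\frac{2067}{314})^2*(e_{23})^2 = \frac{2832489}{98596}*(+1) + \frac{360000}{24649}*(+1) + \frac{4272489}{98596}*(-1) = 0 (each basis 2-blade squares to minus the product of its generators' squares); cross terms between blades sharing an index anticommute and cancel. So B^2 = 0.
Answer: null-rotation, certificate B^2 = 0. The invariant at work: B^2 = 0 is unchanged by conjugation, hence its sign classifies the subgroup whatever basis B is written in.


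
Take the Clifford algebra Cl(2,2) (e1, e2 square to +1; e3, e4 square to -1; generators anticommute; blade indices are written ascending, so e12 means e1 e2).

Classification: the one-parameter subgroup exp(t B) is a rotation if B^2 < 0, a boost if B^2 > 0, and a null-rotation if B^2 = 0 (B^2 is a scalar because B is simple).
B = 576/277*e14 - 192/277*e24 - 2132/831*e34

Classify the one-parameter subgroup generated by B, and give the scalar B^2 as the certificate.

B^2 term by term: the squares give (576/277)^2*(e14)^2 + (-192/277)^2*(e24)^2 + (-2132/831)^2*(e34)^2 = 331776/76729*(+1) + 36864/76729*(+1) + 4545424/690561*(-1) = -16/9 (each basis 2-blade squares to minus the product of its generators' squares); cross terms between blades sharing an index anticommute and cancel. So B^2 = -16/9.
Answer: rotation, certificate B^2 = -16/9. Because -16/9 is invariant under every versor sandwich, the classification follows from its sign alone.


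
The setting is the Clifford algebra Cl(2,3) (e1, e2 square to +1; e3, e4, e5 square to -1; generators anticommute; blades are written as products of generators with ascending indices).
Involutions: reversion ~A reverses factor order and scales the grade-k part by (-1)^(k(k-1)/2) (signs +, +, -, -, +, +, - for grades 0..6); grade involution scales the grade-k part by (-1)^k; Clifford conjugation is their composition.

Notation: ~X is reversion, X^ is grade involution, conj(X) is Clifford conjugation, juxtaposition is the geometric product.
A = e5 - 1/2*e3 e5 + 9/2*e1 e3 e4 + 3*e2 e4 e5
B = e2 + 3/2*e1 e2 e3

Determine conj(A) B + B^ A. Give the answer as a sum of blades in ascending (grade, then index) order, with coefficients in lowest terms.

first term: 27/4*e2 e4 + e2 e5 + 3*e4 e5 + 3/4*e1 e2 e5 + 1/2*e2 e3 e5 + 9/2*e1 e2 e3 e4 + 3/2*e1 e2 e3 e5 - 9/2*e1 e3 e4 e5
second term: 27/4*e2 e4 - e2 e5 - 3*e4 e5 - 3/4*e1 e2 e5 + 1/2*e2 e3 e5 + 9/2*e1 e2 e3 e4 - 3/2*e1 e2 e3 e5 + 9/2*e1 e3 e4 e5
Answer: 27/2*e2 e4 + e2 e3 e5 + 9*e1 e2 e3 e4


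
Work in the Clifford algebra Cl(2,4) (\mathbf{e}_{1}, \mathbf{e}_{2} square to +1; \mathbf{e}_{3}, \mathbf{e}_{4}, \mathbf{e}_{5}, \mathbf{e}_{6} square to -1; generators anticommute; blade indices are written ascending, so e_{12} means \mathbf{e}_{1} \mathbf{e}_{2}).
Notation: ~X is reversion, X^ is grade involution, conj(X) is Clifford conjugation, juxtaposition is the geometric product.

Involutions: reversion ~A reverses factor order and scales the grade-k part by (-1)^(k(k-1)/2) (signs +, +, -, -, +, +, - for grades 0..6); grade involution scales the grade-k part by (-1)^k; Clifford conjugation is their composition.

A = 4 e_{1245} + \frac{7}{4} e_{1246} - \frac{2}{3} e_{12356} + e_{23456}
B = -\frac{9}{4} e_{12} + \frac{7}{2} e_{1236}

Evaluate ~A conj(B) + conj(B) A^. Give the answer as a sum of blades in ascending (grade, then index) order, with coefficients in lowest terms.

first term: \frac{7}{3} e_{5} + \frac{49}{8} e_{34} - 9 e_{45} - \frac{63}{16} e_{46} + \frac{7}{2} e_{145} + \frac{3}{2} e_{356} - 14 e_{3456} - \frac{9}{4} e_{13456}
second term: -\frac{7}{3} e_{5} - \frac{49}{8} e_{34} - 9 e_{45} - \frac{63}{16} e_{46} + \frac{7}{2} e_{145} - \frac{3}{2} e_{356} - 14 e_{3456} - \frac{9}{4} e_{13456}
Answer: -18 e_{45} - \frac{63}{8} e_{46} + 7 e_{145} - 28 e_{3456} - \frac{9}{2} e_{13456}


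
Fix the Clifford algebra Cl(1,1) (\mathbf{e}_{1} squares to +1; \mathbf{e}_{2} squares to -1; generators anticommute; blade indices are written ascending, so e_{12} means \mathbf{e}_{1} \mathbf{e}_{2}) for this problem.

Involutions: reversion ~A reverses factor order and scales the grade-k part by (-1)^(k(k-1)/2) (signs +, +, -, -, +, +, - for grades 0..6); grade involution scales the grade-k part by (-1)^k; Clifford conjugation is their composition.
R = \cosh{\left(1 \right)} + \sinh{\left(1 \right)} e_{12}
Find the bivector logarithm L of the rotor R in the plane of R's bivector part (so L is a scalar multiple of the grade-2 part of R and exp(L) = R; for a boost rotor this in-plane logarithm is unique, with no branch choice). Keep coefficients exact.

The scalar part of R is \cosh{\left(1 \right)}, giving the rapidity magnitude (cosh is even); the bivector part supplies orientation, its quotient by sinh of the rapidity is the plane, and L = rapidity * plane — unique in that plane, since flipping both signs leaves L unchanged.
Concretely: cosh(rapidity) = \cosh{\left(1 \right)} gives rapidity = ±1, and since rapidity/sinh(rapidity) is even the sign is immaterial: L = (rapidity/sinh(rapidity)) * <R>_2 = (\frac{1}{\sinh{\left(1 \right)}}) * <R>_2.
Answer: e_{12}


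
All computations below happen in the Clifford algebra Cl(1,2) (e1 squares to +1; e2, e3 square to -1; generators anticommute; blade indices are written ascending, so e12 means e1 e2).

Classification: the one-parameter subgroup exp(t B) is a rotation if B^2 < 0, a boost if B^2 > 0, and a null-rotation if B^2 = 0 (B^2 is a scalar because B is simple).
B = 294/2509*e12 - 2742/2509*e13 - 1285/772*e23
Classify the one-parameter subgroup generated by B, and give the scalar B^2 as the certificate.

B^2 term by term: the squares give (294/2509)^2*(e12)^2 + (-2742/2509)^2*(e13)^2 + (-1285/772)^2*(e23)^2 = 86436/6295081*(+1) + 7518564/6295081*(+1) + 1651225/595984*(-1) = -25/16 (each basis 2-blade squares to minus the product of its generators' squares); cross terms between blades sharing an index anticommute and cancel. So B^2 = -25/16.
Answer: rotation, certificate B^2 = -25/16. B^2 = -25/16 is basis-independent, so its sign is the whole story.


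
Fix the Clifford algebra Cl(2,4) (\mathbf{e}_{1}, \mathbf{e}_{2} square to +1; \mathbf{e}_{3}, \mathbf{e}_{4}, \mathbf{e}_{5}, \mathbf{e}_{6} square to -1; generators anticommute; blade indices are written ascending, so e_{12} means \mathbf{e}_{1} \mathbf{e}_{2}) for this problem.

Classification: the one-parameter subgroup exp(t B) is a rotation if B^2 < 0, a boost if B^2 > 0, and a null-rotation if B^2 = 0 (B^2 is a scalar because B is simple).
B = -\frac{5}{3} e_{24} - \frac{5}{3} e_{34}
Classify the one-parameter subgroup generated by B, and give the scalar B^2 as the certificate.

B^2 term by term: the squares give (-\frac{5}{3})^2*(e_{24})^2 + (-\frac{5}{3})^2*(e_{34})^2 = \frac{25}{9}*(+1) + \frac{25}{9}*(-1) = 0 (each basis 2-blade squares to minus the product of its generators' squares); cross terms between blades sharing an index anticommute and cancel. So B^2 = 0.
Answer: null-rotation, certificate B^2 = 0. One invariant decides it: the square 0 survives every conjugation, and its sign is exactly the classification.


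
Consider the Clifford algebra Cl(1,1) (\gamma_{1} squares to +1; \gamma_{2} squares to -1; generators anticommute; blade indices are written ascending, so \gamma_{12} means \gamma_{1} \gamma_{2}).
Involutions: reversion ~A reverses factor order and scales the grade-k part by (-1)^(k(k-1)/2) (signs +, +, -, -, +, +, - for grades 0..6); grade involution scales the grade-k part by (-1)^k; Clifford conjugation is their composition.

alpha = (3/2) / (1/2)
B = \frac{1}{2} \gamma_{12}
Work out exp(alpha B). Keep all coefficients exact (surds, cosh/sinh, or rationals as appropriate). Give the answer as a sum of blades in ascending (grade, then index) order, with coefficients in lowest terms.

B^2 = (\frac{1}{2})^2*(\gamma_{12})^2 = \frac{1}{4}*(+1) = \frac{1}{4} (a basis 2-blade squares to minus the product of its generators' squares).
B^2 = \frac{1}{4} — the positive square puts this in the hyperbolic regime; l = \frac{1}{2}, alpha*l = \frac{3}{2}, so exp(alpha B) = cosh(\frac{3}{2}) + (sinh(\frac{3}{2})/(\frac{1}{2}))*B = \cosh{\left(\frac{3}{2} \right)} + (2 \sinh{\left(\frac{3}{2} \right)})*B.
Answer: \cosh{\left(\frac{3}{2} \right)} + \sinh{\left(\frac{3}{2} \right)} \gamma_{12}


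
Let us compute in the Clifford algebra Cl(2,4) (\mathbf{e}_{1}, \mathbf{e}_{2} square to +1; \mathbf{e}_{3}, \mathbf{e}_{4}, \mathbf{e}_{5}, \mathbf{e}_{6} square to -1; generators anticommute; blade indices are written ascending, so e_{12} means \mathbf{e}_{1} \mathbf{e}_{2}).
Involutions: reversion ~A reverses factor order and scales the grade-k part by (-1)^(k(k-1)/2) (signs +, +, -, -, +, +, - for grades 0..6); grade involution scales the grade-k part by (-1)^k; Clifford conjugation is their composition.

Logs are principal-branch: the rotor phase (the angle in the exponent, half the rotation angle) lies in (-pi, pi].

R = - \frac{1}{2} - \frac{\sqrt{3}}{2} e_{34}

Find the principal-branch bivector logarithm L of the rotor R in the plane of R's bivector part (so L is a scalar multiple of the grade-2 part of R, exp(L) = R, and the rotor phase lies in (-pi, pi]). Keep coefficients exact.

The scalar part of R is - \frac{1}{2}, and that scalar determines the rotor phase on the principal branch; recovering the unit plane as bivector-part over sine of the phase gives L = phase * plane.
Concretely: cos(phase) = - \frac{1}{2} gives phase = ±\frac{2 \pi}{3}, and since phase/sin(phase) is even the sign is immaterial: L = (phase/sin(phase)) * <R>_2 = (\frac{4 \sqrt{3} \pi}{9}) * <R>_2.
Answer: - \frac{2 \pi}{3} e_{34}


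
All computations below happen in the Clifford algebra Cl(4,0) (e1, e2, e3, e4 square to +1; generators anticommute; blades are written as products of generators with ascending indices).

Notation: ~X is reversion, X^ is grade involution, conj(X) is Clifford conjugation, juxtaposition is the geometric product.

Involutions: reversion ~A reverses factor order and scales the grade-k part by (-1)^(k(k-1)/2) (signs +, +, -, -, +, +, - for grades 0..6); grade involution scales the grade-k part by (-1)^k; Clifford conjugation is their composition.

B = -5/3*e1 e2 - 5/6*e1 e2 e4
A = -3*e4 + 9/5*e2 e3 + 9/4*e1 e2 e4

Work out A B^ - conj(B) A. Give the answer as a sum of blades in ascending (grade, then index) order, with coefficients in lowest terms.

first term: -15/8 + 15/4*e4 - 5/2*e1 e2 + 3*e1 e3 + 5*e1 e2 e4 - 3/2*e1 e3 e4
second term: 15/8 - 15/4*e4 + 5/2*e1 e2 + 3*e1 e3 - 5*e1 e2 e4 - 3/2*e1 e3 e4
Answer: -15/4 + 15/2*e4 - 5*e1 e2 + 10*e1 e2 e4


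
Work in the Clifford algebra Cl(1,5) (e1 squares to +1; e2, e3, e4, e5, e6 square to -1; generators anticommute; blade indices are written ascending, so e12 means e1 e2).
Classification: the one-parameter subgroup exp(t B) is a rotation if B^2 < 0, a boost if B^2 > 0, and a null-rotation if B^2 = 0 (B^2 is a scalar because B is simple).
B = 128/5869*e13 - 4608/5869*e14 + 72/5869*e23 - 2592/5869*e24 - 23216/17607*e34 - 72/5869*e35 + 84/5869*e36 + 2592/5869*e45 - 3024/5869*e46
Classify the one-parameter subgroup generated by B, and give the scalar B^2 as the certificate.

B^2 term by term: the squares give (128/5869)^2*(e13)^2 + (-4608/5869)^2*(e14)^2 + (72/5869)^2*(e23)^2 + (-2592/5869)^2*(e24)^2 + (-23216/17607)^2*(e34)^2 + (-72/5869)^2*(e35)^2 + (84/5869)^2*(e36)^2 + (2592/5869)^2*(e45)^2 + (-3024/5869)^2*(e46)^2 = 16384/34445161*(+1) + 21233664/34445161*(+1) + 5184/34445161*(-1) + 6718464/34445161*(-1) + 538982656/310006449*(-1) + 5184/34445161*(-1) + 7056/34445161*(-1) + 6718464/34445161*(-1) + 9144576/34445161*(-1) = -16/9 (each basis 2-blade squares to minus the product of its generators' squares); cross terms between blades sharing an index anticommute and cancel; the commuting (index-disjoint) pairs give grade-4 terms 2*c*c'*(blade product), which cancel blade by blade — e1234: 663552/34445161 - 663552/34445161 = 0; e1345: 663552/34445161 - 663552/34445161 = 0; e1346: -774144/34445161 + 774144/34445161 = 0; e2345: 373248/34445161 - 373248/34445161 = 0; e2346: -435456/34445161 + 435456/34445161 = 0; e3456: -435456/34445161 + 435456/34445161 = 0 — confirming B is simple. So B^2 = -16/9.
Answer: rotation, certificate B^2 = -16/9. Because -16/9 is invariant under every versor sandwich, the classification follows from its sign alone.


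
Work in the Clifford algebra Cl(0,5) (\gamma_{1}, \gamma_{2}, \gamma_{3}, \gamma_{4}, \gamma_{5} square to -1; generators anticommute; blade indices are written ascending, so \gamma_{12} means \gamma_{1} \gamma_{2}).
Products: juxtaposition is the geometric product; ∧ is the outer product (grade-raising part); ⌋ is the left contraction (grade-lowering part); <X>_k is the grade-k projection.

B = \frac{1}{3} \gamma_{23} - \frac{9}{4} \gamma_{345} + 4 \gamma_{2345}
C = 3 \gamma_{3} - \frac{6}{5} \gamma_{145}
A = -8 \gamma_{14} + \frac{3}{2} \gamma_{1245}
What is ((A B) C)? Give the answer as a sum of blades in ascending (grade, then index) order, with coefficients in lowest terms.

step 1: 6 \gamma_{13} + \frac{27}{8} \gamma_{123} + 18 \gamma_{135} - \frac{8}{3} \gamma_{1234} + 32 \gamma_{1235} - \frac{1}{2} \gamma_{1345}
step 2: -18 \gamma_{1} - \frac{3}{5} \gamma_{3} - \frac{81}{8} \gamma_{12} + 54 \gamma_{15} + \frac{108}{5} \gamma_{34} - 8 \gamma_{124} + 96 \gamma_{125} + \frac{3}{2} \gamma_{145} - \frac{192}{5} \gamma_{234} - \frac{16}{5} \gamma_{235} - \frac{36}{5} \gamma_{345} + \frac{81}{20} \gamma_{2345}
Answer: -18 \gamma_{1} - \frac{3}{5} \gamma_{3} - \frac{81}{8} \gamma_{12} + 54 \gamma_{15} + \frac{108}{5} \gamma_{34} - 8 \gamma_{124} + 96 \gamma_{125} + \frac{3}{2} \gamma_{145} - \frac{192}{5} \gamma_{234} - \frac{16}{5} \gamma_{235} - \frac{36}{5} \gamma_{345} + \frac{81}{20} \gamma_{2345}


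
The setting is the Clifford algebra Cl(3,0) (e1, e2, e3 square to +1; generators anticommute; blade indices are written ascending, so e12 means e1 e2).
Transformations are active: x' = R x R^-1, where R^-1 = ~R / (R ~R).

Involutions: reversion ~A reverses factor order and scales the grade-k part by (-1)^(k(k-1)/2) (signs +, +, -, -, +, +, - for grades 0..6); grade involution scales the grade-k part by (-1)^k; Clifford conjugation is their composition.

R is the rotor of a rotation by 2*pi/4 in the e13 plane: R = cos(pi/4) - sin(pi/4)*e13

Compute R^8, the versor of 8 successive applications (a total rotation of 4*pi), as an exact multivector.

The rotor phase is half the rotation angle and phases add under composition, so 8 steps in the e13 plane accumulate phase 8*(pi/4) = 2*pi: R^8 = cos(2*pi) - sin(2*pi)*e13.
cos(2*pi) = 1 and sin(2*pi) = 0, so R^8 = 1. The total rotation 4*pi is 2 full turns, so every vector returns to itself, yet the rotor is +1, back on the identity sheet (an even number of 2*pi turns).
Answer: 1


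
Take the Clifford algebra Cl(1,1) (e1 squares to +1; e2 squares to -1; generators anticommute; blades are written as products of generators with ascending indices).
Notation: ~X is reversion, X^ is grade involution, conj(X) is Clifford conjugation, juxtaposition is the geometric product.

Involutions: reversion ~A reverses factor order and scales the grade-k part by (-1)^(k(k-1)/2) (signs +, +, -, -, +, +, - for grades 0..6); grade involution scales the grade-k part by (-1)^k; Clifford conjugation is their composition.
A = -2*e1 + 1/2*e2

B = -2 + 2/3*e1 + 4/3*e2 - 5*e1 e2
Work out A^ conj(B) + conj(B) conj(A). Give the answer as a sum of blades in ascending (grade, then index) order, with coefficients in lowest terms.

first term: -2 - 13/2*e1 + 11*e2 - 3*e1 e2
second term: -2 - 3/2*e1 - 9*e2 + 3*e1 e2
Answer: -4 - 8*e1 + 2*e2


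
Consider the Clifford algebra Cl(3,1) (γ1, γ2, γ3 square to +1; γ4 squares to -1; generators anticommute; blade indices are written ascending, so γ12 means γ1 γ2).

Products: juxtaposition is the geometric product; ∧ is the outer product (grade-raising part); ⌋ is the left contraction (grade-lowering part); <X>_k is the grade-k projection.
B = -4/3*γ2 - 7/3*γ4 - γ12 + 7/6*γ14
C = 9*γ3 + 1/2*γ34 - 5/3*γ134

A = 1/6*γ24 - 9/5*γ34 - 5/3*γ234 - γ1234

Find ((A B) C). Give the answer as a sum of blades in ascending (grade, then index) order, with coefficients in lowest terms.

step 1: 7/18*γ2 - 21/5*γ3 + 2/9*γ4 - 7/36*γ12 + 21/10*γ13 + 1/6*γ14 - 91/18*γ23 + 11/9*γ34 - 77/18*γ123 - 1/3*γ134 + 12/5*γ234 + 9/5*γ1234
step 2: -1099/30 + 2254/135*γ1 - 413/10*γ2 + 7/18*γ3 - 48/5*γ4 - 168/5*γ12 + 49/108*γ13 - 59/20*γ14 + 7/2*γ23 - 9179/540*γ24 - 2*γ34 - 7/4*γ123 - 5353/540*γ124 - 3/2*γ134 - 7/54*γ234 + 119/216*γ1234
Answer: -1099/30 + 2254/135*γ1 - 413/10*γ2 + 7/18*γ3 - 48/5*γ4 - 168/5*γ12 + 49/108*γ13 - 59/20*γ14 + 7/2*γ23 - 9179/540*γ24 - 2*γ34 - 7/4*γ123 - 5353/540*γ124 - 3/2*γ134 - 7/54*γ234 + 119/216*γ1234


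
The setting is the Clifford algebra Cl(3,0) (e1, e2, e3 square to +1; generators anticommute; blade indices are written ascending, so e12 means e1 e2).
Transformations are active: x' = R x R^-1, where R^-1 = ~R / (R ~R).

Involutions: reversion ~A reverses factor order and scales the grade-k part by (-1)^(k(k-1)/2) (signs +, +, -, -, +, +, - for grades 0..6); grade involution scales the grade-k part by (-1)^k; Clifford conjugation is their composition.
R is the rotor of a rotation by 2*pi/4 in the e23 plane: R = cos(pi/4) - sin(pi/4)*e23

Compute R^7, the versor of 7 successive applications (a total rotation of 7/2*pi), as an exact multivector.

Half-angle bookkeeping: 7 applications in e23 add up to rotor phase 7*pi/4 = 7*pi/4, so R^7 = cos(7*pi/4) - sin(7*pi/4)*e23.
cos(7*pi/4) = sqrt(2)/2 and sin(7*pi/4) = -sqrt(2)/2, so R^7 = sqrt(2)/2 + sqrt(2)/2*e23. The net rotation is 3/2*pi (after discarding 1 full turn, each of which contributes a factor -1 to the rotor); the rotor keeps the half-angle phase exactly.
Answer: sqrt(2)/2 + sqrt(2)/2*e23


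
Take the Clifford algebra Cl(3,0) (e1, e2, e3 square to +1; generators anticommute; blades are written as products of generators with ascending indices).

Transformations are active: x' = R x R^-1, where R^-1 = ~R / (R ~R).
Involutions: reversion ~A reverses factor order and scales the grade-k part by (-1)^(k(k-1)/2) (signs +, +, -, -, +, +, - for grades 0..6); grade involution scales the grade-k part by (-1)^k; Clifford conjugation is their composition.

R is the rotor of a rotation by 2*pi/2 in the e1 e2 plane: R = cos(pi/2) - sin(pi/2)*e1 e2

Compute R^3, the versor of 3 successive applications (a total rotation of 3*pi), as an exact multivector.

The rotor phase is half the rotation angle and phases add under composition, so 3 steps in the e1 e2 plane accumulate phase 3*(pi/2) = 3*pi/2: R^3 = cos(3*pi/2) - sin(3*pi/2)*e1 e2.
cos(3*pi/2) = 0 and sin(3*pi/2) = -1, so R^3 = e1 e2. The net rotation is 1*pi (after discarding 1 full turn, each of which contributes a factor -1 to the rotor); the rotor keeps the half-angle phase exactly.
Answer: e1 e2


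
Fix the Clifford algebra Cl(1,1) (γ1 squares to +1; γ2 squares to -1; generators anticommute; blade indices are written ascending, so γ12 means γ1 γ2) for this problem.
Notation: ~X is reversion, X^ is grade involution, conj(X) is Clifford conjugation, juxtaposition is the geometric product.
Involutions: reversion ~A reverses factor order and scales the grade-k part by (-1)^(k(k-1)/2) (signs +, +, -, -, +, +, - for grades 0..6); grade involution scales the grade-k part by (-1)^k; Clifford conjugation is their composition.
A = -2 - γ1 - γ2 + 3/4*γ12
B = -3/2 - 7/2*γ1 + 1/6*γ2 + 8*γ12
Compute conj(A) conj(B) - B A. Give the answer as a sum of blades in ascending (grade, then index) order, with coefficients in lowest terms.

first term: 38/3 - 133/8*γ1 - 157/24*γ2 + 323/24*γ12
second term: 38/3 + 133/8*γ1 + 157/24*γ2 - 323/24*γ12
Answer: -133/4*γ1 - 157/12*γ2 + 323/12*γ12


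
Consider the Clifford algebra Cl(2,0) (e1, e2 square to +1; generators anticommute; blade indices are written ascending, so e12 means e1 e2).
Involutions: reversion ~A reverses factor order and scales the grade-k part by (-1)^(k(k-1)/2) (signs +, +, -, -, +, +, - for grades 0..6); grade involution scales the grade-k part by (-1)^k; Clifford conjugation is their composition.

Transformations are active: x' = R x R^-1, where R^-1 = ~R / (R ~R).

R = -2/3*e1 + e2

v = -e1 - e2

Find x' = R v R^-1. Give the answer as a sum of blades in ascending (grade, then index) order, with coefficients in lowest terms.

~R = -2/3*e1 + e2, and R ~R = 13/9, so R^-1 = ~R / (13/9).
R v = -1/3 + 5/3*e12
Answer: 17/13*e1 + 7/13*e2


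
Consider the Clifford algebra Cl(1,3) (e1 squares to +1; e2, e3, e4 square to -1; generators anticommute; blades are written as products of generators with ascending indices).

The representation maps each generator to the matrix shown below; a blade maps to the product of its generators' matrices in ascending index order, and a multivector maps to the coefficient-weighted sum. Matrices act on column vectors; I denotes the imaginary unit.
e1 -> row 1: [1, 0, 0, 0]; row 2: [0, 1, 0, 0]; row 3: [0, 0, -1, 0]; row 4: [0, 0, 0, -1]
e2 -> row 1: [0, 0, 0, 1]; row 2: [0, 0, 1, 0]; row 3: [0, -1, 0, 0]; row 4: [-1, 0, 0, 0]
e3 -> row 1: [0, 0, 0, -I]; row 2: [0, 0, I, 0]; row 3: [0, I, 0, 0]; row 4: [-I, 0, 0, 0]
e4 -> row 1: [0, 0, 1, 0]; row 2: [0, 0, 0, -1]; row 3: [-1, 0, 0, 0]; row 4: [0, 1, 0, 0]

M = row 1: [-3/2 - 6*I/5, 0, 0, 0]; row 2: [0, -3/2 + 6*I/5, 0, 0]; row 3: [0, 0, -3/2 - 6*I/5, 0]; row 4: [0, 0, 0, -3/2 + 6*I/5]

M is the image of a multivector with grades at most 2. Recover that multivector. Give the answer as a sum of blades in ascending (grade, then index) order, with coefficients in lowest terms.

Method: the blade images are trace-orthogonal — tr(rho(e_A) rho(e_B)^-1) = 4 if A = B and 0 otherwise — and rho(e_A)^-1 = (e_A)^2 * rho(e_A) with (e_A)^2 = +1 or -1, so the coefficient of e_A in the preimage is (e_A)^2 * tr(M rho(e_A))/4.
Nonzero projections over blades of grade <= 2: 1: (1)^2 = +1, tr(M 1) = -6, coefficient -3/2; e2 e3: (e2 e3)^2 = -1, tr(M rho(e2 e3)) = -24/5, coefficient 6/5. Every other blade of grade <= 2 projects to 0.
Answer: -3/2 + 6/5*e2 e3


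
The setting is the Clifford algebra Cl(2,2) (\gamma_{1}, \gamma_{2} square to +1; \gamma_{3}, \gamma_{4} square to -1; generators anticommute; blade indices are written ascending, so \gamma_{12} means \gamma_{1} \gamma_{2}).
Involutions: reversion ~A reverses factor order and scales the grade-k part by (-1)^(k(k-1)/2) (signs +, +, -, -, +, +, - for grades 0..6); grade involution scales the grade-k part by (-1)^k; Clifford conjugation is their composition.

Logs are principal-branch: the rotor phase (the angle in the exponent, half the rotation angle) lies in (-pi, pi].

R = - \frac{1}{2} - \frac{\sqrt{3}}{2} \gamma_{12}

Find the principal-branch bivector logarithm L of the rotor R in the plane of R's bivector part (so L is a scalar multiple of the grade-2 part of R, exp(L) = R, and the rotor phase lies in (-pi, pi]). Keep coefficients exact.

The scalar part of R is - \frac{1}{2}, so the principal-branch rotor phase is pinned; divide the bivector part by its sine to get the unit plane — L is the phase times that plane.
Concretely: cos(phase) = - \frac{1}{2} gives phase = ±\frac{2 \pi}{3}, and since phase/sin(phase) is even the sign is immaterial: L = (phase/sin(phase)) * <R>_2 = (\frac{4 \sqrt{3} \pi}{9}) * <R>_2.
Answer: - \frac{2 \pi}{3} \gamma_{12}


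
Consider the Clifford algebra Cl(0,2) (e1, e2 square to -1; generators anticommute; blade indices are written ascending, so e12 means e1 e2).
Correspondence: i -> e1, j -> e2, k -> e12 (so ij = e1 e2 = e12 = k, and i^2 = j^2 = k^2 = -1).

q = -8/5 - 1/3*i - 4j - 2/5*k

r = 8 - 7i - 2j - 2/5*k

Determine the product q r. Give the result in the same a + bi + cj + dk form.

In blades: q = -8/5 - 1/3*e1 - 4*e2 - 2/5*e12, r = 8 - 7*e1 - 2*e2 - 2/5*e12.
Distribute q over r term by term (generator squares from the signature, products reordered to ascending indices): (-8/5)*r = -64/5 + 56/5*e1 + 16/5*e2 + 16/25*e12; (-1/3*e1)*r = -7/3 - 8/3*e1 - 2/15*e2 + 2/3*e12; (-4*e2)*r = -8 + 8/5*e1 - 32*e2 - 28*e12; (-2/5*e12)*r = -4/25 - 4/5*e1 + 14/5*e2 - 16/5*e12.
Sum: -1747/75 + 28/3*e1 - 392/15*e2 - 2242/75*e12; translating back through the correspondence:
Answer: -1747/75 + 28/3*i - 392/15*j - 2242/75*k


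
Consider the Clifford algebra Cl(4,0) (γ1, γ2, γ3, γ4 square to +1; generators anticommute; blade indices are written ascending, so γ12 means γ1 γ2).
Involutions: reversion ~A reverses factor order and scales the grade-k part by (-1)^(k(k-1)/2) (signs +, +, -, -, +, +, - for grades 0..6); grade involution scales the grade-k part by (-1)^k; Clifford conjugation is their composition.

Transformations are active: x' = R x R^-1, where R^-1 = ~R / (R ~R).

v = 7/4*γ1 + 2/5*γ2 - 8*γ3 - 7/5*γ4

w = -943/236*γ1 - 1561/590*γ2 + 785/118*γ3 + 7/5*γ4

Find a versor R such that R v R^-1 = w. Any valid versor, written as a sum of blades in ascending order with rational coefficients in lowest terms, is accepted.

Since q(v) = q(w) = 27673/400, the sum R = v + w = -265/118*γ1 - 265/118*γ2 - 159/118*γ3 does the job whenever invertible.
Answer: -265/118*γ1 - 265/118*γ2 - 159/118*γ3


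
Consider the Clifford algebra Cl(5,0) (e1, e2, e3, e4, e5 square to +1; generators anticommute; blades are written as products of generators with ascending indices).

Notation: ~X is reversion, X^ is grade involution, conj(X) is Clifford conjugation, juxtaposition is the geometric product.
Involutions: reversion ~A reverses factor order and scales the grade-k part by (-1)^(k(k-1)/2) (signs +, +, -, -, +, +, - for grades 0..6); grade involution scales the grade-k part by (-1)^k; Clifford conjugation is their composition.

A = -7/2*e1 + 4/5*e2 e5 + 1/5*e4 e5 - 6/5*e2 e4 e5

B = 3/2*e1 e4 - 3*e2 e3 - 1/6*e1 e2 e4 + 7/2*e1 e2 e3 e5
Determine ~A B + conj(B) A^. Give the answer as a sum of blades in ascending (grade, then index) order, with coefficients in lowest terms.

first term: -21/4*e4 - 14/5*e1 e3 + 1/10*e1 e5 + 7/12*e2 e4 + 12/5*e3 e5 + 21/2*e1 e2 e3 + 53/30*e1 e2 e5 - 21/5*e1 e3 e4 + 2/15*e1 e4 e5 - 49/4*e2 e3 e5 - 18/5*e3 e4 e5 - 7/10*e1 e2 e3 e4 + 6/5*e1 e2 e4 e5 + 3/5*e2 e3 e4 e5
second term: 21/4*e4 + 14/5*e1 e3 - 1/10*e1 e5 - 7/12*e2 e4 - 12/5*e3 e5 + 21/2*e1 e2 e3 + 53/30*e1 e2 e5 - 21/5*e1 e3 e4 + 2/15*e1 e4 e5 - 49/4*e2 e3 e5 - 18/5*e3 e4 e5 - 7/10*e1 e2 e3 e4 + 6/5*e1 e2 e4 e5 + 3/5*e2 e3 e4 e5
Answer: 21*e1 e2 e3 + 53/15*e1 e2 e5 - 42/5*e1 e3 e4 + 4/15*e1 e4 e5 - 49/2*e2 e3 e5 - 36/5*e3 e4 e5 - 7/5*e1 e2 e3 e4 + 12/5*e1 e2 e4 e5 + 6/5*e2 e3 e4 e5


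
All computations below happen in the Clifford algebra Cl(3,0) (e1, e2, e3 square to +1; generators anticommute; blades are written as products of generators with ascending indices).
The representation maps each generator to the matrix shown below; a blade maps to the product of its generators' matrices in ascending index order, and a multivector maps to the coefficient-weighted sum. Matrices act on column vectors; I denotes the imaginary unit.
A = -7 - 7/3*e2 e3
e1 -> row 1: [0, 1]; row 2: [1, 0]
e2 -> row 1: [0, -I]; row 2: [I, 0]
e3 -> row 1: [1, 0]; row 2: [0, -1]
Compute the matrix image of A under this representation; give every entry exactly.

Bivector images (products of the table entries): rho(e2 e3) = rho(e2)rho(e3) = row 1: [0, I]; row 2: [I, 0].
M = (-7)*1 + (-7/3)*rho(e2 e3), summed entrywise (1 is the identity matrix):
Answer: row 1: [-7, -7*I/3]; row 2: [-7*I/3, -7]


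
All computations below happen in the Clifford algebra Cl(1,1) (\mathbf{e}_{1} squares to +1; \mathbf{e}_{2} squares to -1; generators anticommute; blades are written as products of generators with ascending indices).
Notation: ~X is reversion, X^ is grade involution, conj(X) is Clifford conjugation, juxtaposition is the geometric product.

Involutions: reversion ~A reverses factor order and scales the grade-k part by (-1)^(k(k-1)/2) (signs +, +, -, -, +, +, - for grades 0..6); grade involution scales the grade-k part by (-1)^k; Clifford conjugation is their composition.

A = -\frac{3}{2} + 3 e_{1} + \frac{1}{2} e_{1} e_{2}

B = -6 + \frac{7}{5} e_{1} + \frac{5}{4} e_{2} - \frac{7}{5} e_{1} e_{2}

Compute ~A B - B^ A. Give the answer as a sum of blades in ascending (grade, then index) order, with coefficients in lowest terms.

first term: \frac{139}{10} - \frac{779}{40} e_{1} - \frac{43}{8} e_{2} + \frac{177}{20} e_{1} e_{2}
second term: \frac{41}{10} - \frac{661}{40} e_{1} + \frac{43}{8} e_{2} + \frac{57}{20} e_{1} e_{2}
Answer: \frac{49}{5} - \frac{59}{20} e_{1} - \frac{43}{4} e_{2} + 6 e_{1} e_{2}


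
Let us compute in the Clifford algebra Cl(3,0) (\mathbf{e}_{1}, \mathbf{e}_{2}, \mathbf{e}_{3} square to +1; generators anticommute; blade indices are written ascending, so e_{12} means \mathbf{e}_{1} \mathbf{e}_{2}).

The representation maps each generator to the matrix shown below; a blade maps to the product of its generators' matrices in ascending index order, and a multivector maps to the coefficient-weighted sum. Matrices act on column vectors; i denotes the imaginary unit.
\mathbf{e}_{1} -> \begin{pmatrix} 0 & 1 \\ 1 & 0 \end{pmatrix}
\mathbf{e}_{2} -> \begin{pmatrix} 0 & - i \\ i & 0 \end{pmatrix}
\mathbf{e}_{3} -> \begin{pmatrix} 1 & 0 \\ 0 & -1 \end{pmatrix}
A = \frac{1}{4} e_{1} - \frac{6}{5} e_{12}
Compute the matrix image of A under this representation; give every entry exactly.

Bivector images (products of the table entries): rho(e_{12}) = rho(\mathbf{e}_{1})rho(\mathbf{e}_{2}) = \begin{pmatrix} i & 0 \\ 0 & - i \end{pmatrix}.
M = (\frac{1}{4})*rho(e_{1}) + (-\frac{6}{5})*rho(e_{12}), summed entrywise:
Answer: \begin{pmatrix} - \frac{6 i}{5} & \frac{1}{4} \\ \frac{1}{4} & \frac{6 i}{5} \end{pmatrix}


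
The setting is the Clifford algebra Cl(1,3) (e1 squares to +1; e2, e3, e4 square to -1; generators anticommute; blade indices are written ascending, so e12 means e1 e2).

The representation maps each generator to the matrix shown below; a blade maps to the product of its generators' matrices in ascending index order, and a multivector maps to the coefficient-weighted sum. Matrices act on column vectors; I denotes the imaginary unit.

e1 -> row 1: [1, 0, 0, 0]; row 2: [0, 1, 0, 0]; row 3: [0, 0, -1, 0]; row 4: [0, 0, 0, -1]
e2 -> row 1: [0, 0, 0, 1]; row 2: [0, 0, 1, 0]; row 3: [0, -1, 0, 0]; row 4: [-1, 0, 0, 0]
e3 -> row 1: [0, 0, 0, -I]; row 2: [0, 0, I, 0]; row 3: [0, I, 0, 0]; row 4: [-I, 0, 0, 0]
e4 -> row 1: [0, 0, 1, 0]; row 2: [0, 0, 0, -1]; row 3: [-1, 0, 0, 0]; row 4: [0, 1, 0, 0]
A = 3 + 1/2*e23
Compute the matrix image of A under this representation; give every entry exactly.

Bivector images (products of the table entries): rho(e23) = rho(e2)rho(e3) = row 1: [-I, 0, 0, 0]; row 2: [0, I, 0, 0]; row 3: [0, 0, -I, 0]; row 4: [0, 0, 0, I].
M = (3)*1 + (1/2)*rho(e23), summed entrywise (1 is the identity matrix):
Answer: row 1: [3 - I/2, 0, 0, 0]; row 2: [0, 3 + I/2, 0, 0]; row 3: [0, 0, 3 - I/2, 0]; row 4: [0, 0, 0, 3 + I/2]
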